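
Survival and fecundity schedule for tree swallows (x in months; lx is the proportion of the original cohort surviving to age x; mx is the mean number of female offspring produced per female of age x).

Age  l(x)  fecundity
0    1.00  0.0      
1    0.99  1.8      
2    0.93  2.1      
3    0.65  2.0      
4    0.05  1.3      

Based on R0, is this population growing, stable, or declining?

growing

R0 = Σ lx·mx = 0 + 1.782 + 1.953 + 1.3 + 0.065 = 5.1
R0 > 1, so the population is growing.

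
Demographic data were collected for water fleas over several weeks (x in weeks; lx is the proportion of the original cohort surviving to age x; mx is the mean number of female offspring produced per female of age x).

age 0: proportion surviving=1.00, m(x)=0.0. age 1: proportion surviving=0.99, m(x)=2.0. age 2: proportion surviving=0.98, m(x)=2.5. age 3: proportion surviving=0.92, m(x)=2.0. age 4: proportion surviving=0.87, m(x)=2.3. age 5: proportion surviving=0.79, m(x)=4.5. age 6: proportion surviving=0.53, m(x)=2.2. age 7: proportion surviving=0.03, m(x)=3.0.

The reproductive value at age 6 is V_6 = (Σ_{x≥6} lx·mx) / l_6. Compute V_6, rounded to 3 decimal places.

lx·mx for x ≥ 6: 1.166, 0.09 → sum = 1.256
V_6 = 1.256 / l_6 = 1.256 / 0.53 = 2.369811… → 2.370

2.370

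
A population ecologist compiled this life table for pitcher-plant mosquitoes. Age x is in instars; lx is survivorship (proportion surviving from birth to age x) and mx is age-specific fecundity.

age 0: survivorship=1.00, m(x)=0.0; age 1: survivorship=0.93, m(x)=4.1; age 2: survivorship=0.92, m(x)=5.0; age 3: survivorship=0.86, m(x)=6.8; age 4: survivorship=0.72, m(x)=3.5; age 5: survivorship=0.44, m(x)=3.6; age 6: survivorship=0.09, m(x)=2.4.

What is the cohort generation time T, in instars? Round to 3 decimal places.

2.683

lx·mx: 0, 3.813, 4.6, 5.848, 2.52, 1.584, 0.216 → R0 = 18.581
x·lx·mx: 0, 3.813, 9.2, 17.544, 10.08, 7.92, 1.296 → Σ = 49.853
T = 49.853 / 18.581 = 2.68301… → 2.683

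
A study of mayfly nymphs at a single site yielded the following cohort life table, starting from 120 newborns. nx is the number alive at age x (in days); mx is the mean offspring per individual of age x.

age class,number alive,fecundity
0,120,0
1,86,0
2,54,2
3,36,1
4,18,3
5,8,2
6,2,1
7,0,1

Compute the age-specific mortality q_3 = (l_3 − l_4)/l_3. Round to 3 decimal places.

lx = nx/n0 = nx/120: 1, 0.71667…, 0.45, 0.3, 0.15, 0.06667…, 0.01667…, 0
q_3 = (l_3 − l_4) / l_3 = (0.3 − 0.15) / 0.3
     = 0.15 / 0.3 = 0.5 → 0.500

0.500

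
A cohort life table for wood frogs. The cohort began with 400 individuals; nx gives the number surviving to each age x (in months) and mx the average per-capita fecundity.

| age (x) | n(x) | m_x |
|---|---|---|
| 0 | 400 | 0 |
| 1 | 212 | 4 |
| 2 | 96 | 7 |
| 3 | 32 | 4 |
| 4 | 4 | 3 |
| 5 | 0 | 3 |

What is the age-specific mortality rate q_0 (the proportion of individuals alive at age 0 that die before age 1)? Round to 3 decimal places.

0.470

lx = nx/n0 = nx/400: 1, 0.53, 0.24, 0.08, 0.01, 0
q_0 = (l_0 − l_1) / l_0 = (1 − 0.53) / 1
     = 0.47 / 1 = 0.47 → 0.470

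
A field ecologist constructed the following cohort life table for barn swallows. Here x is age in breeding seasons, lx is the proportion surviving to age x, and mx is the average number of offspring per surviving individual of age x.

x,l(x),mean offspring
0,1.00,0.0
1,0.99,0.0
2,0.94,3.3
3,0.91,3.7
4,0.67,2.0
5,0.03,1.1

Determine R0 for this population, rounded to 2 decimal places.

7.84

lx·mx by age: 0, 0, 3.102, 3.367, 1.34, 0.033
R0 = Σ lx·mx = 7.842 → 7.84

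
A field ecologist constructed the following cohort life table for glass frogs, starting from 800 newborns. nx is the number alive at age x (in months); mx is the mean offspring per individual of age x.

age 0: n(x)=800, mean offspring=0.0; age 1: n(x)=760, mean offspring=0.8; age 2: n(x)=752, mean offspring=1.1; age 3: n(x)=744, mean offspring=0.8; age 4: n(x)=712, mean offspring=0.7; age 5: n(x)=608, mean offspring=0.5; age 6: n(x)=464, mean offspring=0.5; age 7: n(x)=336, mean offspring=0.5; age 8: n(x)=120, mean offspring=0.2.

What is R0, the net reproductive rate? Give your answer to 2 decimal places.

lx = nx/n0 = nx/800: 1, 0.95, 0.94, 0.93, 0.89, 0.76, 0.58, 0.42, 0.15
lx·mx by age: 0, 0.76, 1.034, 0.744, 0.623, 0.38, 0.29, 0.21, 0.03
R0 = Σ lx·mx = 4.071 → 4.07

4.07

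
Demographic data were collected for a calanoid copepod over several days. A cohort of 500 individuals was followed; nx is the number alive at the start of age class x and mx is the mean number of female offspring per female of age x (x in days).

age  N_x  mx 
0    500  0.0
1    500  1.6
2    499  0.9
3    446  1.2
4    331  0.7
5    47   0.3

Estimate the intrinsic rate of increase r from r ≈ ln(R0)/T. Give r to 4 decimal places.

lx = nx/n0 = nx/500: 1, 1, 0.998, 0.892, 0.662, 0.094
R0 = Σ lx·mx = 0 + 1.6 + 0.8982 + 1.0704 + 0.4634 + 0.0282 = 4.0602
Σ x·lx·mx = 8.6022; T = 8.6022/4.0602 = 2.11866…
r ≈ ln(R0)/T = ln(4.0602)/2.11866… = 0.661375… → 0.6614

0.6614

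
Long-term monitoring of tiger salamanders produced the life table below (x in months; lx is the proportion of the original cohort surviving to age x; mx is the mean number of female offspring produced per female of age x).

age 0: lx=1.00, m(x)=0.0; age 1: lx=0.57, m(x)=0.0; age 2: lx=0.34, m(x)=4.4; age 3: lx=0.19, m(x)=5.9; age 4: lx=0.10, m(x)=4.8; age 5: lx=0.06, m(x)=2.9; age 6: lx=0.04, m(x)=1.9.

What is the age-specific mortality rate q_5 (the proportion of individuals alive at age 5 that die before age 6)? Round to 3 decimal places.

0.333

q_5 = (l_5 − l_6) / l_5 = (0.06 − 0.04) / 0.06
     = 0.02 / 0.06 = 0.333333… → 0.333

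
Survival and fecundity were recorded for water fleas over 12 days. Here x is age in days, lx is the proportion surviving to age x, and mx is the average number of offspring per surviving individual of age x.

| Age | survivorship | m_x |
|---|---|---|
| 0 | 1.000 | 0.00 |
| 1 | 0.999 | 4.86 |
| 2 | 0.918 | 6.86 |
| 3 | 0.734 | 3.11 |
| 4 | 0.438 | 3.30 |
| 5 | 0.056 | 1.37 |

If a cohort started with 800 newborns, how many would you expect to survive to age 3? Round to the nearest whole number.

587

Expected survivors = N0 · l_3 = 800 × 0.734 = 587.2 → 587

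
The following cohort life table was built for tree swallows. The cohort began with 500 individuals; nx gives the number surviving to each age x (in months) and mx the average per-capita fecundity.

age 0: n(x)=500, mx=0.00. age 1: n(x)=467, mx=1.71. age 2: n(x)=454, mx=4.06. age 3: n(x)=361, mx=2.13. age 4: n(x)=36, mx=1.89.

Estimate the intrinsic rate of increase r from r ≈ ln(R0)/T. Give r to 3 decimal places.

lx = nx/n0 = nx/500: 1, 0.934, 0.908, 0.722, 0.072
R0 = Σ lx·mx = 0 + 1.59714 + 3.68648 + 1.53786 + 0.13608 = 6.95756
Σ x·lx·mx = 14.128; T = 14.128/6.95756 = 2.0306…
r ≈ ln(R0)/T = ln(6.95756)/2.0306… = 0.9553… → 0.955

0.955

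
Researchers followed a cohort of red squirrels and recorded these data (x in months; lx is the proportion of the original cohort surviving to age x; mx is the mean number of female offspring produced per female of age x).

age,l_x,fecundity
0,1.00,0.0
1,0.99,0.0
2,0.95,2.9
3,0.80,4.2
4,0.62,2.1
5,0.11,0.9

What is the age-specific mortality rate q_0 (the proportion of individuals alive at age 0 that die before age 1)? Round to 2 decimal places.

0.01

q_0 = (l_0 − l_1) / l_0 = (1 − 0.99) / 1
     = 0.01 / 1 = 0.01 → 0.01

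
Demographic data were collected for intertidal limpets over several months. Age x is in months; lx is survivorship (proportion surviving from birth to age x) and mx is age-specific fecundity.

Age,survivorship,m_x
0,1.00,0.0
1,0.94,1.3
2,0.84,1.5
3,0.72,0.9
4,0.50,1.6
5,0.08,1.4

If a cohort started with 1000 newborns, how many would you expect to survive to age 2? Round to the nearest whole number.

Expected survivors = N0 · l_2 = 1000 × 0.84 = 840 → 840

840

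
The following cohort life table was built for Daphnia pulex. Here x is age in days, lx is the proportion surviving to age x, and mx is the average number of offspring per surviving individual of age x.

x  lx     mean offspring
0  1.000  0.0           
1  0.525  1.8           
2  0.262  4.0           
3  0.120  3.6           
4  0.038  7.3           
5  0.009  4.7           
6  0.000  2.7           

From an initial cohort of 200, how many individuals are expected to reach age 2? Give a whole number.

52

Expected survivors = N0 · l_2 = 200 × 0.262 = 52.4 → 52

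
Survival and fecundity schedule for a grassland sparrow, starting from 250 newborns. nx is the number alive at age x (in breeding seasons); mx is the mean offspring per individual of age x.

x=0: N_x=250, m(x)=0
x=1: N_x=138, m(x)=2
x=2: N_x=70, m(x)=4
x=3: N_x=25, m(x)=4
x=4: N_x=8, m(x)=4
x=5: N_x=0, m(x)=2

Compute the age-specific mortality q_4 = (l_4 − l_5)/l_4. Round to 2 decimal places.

1.00

lx = nx/n0 = nx/250: 1, 0.552, 0.28, 0.1, 0.032, 0
q_4 = (l_4 − l_5) / l_4 = (0.032 − 0) / 0.032
     = 0.032 / 0.032 = 1 → 1.00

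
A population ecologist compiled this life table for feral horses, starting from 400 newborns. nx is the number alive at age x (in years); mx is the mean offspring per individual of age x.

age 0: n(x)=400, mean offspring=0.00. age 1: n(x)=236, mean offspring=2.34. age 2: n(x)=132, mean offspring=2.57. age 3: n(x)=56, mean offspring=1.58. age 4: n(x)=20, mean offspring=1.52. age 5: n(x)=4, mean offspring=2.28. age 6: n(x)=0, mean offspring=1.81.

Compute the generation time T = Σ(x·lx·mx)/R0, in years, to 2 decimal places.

lx = nx/n0 = nx/400: 1, 0.59, 0.33, 0.14, 0.05, 0.01, 0
lx·mx: 0, 1.3806, 0.8481, 0.2212, 0.076, 0.0228, 0 → R0 = 2.5487
x·lx·mx: 0, 1.3806, 1.6962, 0.6636, 0.304, 0.114, 0 → Σ = 4.1584
T = 4.1584 / 2.5487 = 1.631577… → 1.63

1.63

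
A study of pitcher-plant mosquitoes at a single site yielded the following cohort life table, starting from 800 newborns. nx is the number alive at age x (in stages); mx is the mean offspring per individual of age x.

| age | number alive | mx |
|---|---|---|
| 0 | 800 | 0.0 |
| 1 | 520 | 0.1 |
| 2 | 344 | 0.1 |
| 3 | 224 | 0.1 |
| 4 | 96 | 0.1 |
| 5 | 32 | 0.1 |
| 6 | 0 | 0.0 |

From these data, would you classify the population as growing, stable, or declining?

lx = nx/n0 = nx/800: 1, 0.65, 0.43, 0.28, 0.12, 0.04, 0
R0 = Σ lx·mx = 0 + 0.065 + 0.043 + 0.028 + 0.012 + 0.004 + 0 = 0.152
R0 < 1, so the population is declining.

declining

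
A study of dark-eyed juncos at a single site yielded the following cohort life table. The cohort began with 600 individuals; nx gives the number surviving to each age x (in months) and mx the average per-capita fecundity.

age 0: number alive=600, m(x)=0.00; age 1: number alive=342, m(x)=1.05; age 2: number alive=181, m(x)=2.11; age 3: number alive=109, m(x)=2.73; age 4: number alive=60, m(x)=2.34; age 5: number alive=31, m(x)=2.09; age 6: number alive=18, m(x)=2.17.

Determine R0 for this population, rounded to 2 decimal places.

2.14

lx = nx/n0 = nx/600: 1, 0.57, 0.30167…, 0.18167…, 0.1, 0.05167…, 0.03
lx·mx by age: 0, 0.5985, 0.636517…, 0.49595…, 0.234, 0.107983…, 0.0651
R0 = Σ lx·mx = 2.13805… → 2.14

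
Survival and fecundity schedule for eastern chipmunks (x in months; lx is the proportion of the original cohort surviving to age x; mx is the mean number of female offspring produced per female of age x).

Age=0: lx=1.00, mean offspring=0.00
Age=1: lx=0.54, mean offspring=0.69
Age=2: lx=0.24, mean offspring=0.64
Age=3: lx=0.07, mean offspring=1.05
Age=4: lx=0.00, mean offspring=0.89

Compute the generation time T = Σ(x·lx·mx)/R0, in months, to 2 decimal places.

lx·mx: 0, 0.3726, 0.1536, 0.0735, 0 → R0 = 0.5997
x·lx·mx: 0, 0.3726, 0.3072, 0.2205, 0 → Σ = 0.9003
T = 0.9003 / 0.5997 = 1.501251… → 1.50

1.50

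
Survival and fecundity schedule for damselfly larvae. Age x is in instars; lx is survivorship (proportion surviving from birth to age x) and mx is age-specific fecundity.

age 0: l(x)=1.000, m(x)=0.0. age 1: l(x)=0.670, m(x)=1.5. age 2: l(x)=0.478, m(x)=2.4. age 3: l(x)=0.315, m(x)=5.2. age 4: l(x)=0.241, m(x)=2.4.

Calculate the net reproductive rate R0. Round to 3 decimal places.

4.369

lx·mx by age: 0, 1.005, 1.1472, 1.638, 0.5784
R0 = Σ lx·mx = 4.3686 → 4.369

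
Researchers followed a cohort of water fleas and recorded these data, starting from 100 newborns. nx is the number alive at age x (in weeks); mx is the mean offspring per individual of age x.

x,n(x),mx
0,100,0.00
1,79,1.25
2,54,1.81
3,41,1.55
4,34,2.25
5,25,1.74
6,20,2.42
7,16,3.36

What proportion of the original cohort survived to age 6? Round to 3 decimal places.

0.200

l_6 = n_6/n_0 = 20/100 = 0.2 → 0.200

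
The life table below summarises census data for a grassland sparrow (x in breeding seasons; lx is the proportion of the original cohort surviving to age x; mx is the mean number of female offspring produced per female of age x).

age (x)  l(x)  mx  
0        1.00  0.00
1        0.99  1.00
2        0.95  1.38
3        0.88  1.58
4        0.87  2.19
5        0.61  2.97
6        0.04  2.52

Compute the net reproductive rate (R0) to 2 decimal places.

7.51

lx·mx by age: 0, 0.99, 1.311, 1.3904, 1.9053, 1.8117, 0.1008
R0 = Σ lx·mx = 7.5092 → 7.51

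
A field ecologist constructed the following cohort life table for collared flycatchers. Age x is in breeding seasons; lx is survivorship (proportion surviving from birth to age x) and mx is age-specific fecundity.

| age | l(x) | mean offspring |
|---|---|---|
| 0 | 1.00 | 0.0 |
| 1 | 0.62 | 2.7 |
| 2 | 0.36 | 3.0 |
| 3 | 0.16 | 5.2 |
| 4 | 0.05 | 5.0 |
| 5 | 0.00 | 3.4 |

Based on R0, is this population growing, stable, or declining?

R0 = Σ lx·mx = 0 + 1.674 + 1.08 + 0.832 + 0.25 + 0 = 3.836
R0 > 1, so the population is growing.

growing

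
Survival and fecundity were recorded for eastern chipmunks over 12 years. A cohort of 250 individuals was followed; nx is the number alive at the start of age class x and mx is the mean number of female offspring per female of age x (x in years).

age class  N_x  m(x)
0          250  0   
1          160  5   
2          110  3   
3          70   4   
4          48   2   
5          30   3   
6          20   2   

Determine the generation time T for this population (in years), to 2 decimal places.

2.06

lx = nx/n0 = nx/250: 1, 0.64, 0.44, 0.28, 0.192, 0.12, 0.08
lx·mx: 0, 3.2, 1.32, 1.12, 0.384, 0.36, 0.16 → R0 = 6.544
x·lx·mx: 0, 3.2, 2.64, 3.36, 1.536, 1.8, 0.96 → Σ = 13.496
T = 13.496 / 6.544 = 2.062347… → 2.06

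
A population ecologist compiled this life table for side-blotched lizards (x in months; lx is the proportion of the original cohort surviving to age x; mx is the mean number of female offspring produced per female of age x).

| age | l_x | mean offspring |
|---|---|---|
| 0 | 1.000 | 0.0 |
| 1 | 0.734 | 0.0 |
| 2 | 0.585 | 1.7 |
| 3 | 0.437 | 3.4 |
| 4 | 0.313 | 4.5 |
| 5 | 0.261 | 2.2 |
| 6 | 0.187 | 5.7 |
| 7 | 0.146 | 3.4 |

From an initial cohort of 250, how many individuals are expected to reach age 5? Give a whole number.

Expected survivors = N0 · l_5 = 250 × 0.261 = 65.25 → 65

65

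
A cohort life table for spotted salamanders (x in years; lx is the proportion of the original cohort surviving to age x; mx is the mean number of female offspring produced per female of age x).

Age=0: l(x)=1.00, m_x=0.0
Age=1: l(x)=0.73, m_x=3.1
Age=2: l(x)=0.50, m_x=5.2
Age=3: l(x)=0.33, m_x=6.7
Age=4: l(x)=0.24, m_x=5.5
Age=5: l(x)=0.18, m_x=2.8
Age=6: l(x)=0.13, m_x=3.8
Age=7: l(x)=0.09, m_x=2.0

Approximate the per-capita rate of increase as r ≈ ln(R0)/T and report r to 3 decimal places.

0.828

R0 = Σ lx·mx = 0 + 2.263 + 2.6 + 2.211 + 1.32 + 0.504 + 0.494 + 0.18 = 9.572
Σ x·lx·mx = 26.12; T = 26.12/9.572 = 2.72879…
r ≈ ln(R0)/T = ln(9.572)/2.72879… = 0.82778… → 0.828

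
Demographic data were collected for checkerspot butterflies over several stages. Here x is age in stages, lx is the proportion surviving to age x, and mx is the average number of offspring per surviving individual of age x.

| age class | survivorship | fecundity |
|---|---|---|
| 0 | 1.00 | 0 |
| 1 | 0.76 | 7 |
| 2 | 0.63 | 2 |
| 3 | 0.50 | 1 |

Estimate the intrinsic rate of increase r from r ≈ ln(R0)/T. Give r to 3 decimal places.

1.484

R0 = Σ lx·mx = 0 + 5.32 + 1.26 + 0.5 = 7.08
Σ x·lx·mx = 9.34; T = 9.34/7.08 = 1.31921…
r ≈ ln(R0)/T = ln(7.08)/1.31921… = 1.48367… → 1.484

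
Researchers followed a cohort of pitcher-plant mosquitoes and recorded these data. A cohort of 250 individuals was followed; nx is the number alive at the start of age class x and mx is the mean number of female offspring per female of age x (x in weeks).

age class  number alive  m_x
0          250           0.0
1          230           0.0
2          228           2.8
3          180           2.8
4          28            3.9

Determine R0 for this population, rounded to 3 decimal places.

5.006

lx = nx/n0 = nx/250: 1, 0.92, 0.912, 0.72, 0.112
lx·mx by age: 0, 0, 2.5536, 2.016, 0.4368
R0 = Σ lx·mx = 5.0064 → 5.006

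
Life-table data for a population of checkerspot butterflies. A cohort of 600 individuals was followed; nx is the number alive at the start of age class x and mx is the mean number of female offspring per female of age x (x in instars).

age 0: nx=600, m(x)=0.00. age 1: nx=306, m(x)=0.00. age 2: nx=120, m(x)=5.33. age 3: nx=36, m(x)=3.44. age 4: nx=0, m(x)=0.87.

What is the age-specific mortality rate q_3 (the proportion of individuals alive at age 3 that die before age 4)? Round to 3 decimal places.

lx = nx/n0 = nx/600: 1, 0.51, 0.2, 0.06, 0
q_3 = (l_3 − l_4) / l_3 = (0.06 − 0) / 0.06
     = 0.06 / 0.06 = 1 → 1.000

1.000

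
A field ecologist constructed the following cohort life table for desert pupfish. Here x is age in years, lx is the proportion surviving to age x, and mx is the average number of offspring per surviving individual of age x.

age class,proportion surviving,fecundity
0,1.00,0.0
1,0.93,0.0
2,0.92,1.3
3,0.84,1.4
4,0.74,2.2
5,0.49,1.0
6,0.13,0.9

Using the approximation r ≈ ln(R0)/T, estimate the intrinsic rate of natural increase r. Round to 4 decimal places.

R0 = Σ lx·mx = 0 + 0 + 1.196 + 1.176 + 1.628 + 0.49 + 0.117 = 4.607
Σ x·lx·mx = 15.584; T = 15.584/4.607 = 3.38268…
r ≈ ln(R0)/T = ln(4.607)/3.38268… = 0.451588… → 0.4516

0.4516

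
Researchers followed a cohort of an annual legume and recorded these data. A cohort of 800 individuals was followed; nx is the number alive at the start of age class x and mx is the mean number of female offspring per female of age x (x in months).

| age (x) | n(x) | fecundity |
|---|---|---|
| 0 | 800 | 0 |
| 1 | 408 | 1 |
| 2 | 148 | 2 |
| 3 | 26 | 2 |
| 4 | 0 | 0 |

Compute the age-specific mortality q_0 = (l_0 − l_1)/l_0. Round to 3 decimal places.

lx = nx/n0 = nx/800: 1, 0.51, 0.185, 0.0325, 0
q_0 = (l_0 − l_1) / l_0 = (1 − 0.51) / 1
     = 0.49 / 1 = 0.49 → 0.490

0.490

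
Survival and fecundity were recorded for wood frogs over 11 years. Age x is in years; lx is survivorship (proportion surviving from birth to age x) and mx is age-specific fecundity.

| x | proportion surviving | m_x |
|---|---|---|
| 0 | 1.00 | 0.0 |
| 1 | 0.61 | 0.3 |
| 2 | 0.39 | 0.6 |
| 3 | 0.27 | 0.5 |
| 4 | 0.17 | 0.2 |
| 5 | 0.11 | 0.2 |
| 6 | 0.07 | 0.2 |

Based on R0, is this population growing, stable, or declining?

R0 = Σ lx·mx = 0 + 0.183 + 0.234 + 0.135 + 0.034 + 0.022 + 0.014 = 0.622
R0 < 1, so the population is declining.

declining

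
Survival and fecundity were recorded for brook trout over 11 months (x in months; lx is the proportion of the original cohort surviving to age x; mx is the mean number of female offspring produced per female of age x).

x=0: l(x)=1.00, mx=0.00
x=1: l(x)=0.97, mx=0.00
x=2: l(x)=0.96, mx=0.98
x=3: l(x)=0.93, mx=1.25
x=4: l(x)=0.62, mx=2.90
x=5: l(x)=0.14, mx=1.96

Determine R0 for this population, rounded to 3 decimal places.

lx·mx by age: 0, 0, 0.9408, 1.1625, 1.798, 0.2744
R0 = Σ lx·mx = 4.1757 → 4.176

4.176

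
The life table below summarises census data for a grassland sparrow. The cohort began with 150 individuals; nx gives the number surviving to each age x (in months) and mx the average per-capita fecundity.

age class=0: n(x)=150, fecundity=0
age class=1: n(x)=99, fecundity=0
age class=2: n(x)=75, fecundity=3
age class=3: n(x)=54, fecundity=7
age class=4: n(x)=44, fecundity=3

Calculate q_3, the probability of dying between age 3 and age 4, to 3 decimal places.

lx = nx/n0 = nx/150: 1, 0.66, 0.5, 0.36, 0.29333…
q_3 = (l_3 − l_4) / l_3 = (0.36 − 0.293333…) / 0.36
     = 0.066667… / 0.36 = 0.185185… → 0.185

0.185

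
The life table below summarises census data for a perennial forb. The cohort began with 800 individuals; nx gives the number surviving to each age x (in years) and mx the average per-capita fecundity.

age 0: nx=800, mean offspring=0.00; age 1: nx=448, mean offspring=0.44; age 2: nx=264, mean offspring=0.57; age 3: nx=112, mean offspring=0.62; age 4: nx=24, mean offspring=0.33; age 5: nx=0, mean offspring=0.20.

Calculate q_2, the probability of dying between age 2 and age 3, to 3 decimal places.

lx = nx/n0 = nx/800: 1, 0.56, 0.33, 0.14, 0.03, 0
q_2 = (l_2 − l_3) / l_2 = (0.33 − 0.14) / 0.33
     = 0.19 / 0.33 = 0.575758… → 0.576

0.576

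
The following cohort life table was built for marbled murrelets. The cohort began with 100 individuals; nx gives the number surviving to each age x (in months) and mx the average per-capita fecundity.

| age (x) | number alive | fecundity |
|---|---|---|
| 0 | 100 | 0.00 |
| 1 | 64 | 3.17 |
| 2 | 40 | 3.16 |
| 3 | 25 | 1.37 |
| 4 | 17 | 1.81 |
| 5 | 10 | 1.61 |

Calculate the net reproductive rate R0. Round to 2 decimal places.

lx = nx/n0 = nx/100: 1, 0.64, 0.4, 0.25, 0.17, 0.1
lx·mx by age: 0, 2.0288, 1.264, 0.3425, 0.3077, 0.161
R0 = Σ lx·mx = 4.104 → 4.10

4.10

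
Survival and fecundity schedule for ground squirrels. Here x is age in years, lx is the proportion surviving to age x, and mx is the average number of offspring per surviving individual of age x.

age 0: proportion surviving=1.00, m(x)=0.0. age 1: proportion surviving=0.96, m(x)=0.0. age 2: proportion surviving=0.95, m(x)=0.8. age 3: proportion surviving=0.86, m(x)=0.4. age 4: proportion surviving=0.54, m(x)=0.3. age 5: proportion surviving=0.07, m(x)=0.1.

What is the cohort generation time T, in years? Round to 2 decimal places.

lx·mx: 0, 0, 0.76, 0.344, 0.162, 0.007 → R0 = 1.273
x·lx·mx: 0, 0, 1.52, 1.032, 0.648, 0.035 → Σ = 3.235
T = 3.235 / 1.273 = 2.541241… → 2.54

2.54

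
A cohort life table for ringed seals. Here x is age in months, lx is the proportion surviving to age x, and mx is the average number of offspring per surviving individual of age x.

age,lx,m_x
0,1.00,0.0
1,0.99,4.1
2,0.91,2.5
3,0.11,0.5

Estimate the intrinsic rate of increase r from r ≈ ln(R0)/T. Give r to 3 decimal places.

R0 = Σ lx·mx = 0 + 4.059 + 2.275 + 0.055 = 6.389
Σ x·lx·mx = 8.774; T = 8.774/6.389 = 1.3733…
r ≈ ln(R0)/T = ln(6.389)/1.3733… = 1.35046… → 1.350

1.350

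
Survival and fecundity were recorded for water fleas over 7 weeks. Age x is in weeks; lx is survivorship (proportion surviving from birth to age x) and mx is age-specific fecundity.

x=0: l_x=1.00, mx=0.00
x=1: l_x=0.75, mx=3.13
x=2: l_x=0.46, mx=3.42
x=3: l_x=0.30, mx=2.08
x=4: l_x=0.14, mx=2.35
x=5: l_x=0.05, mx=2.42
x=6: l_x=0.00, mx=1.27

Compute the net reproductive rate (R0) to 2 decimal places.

lx·mx by age: 0, 2.3475, 1.5732, 0.624, 0.329, 0.121, 0
R0 = Σ lx·mx = 4.9947 → 4.99

4.99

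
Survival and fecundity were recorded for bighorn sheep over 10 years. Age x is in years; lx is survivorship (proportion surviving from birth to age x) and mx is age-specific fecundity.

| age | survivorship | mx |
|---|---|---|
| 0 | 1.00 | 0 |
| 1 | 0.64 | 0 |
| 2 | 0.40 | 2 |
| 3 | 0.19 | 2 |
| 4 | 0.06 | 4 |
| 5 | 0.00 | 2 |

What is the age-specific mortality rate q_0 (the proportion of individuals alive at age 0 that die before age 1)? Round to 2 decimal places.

q_0 = (l_0 − l_1) / l_0 = (1 − 0.64) / 1
     = 0.36 / 1 = 0.36 → 0.36

0.36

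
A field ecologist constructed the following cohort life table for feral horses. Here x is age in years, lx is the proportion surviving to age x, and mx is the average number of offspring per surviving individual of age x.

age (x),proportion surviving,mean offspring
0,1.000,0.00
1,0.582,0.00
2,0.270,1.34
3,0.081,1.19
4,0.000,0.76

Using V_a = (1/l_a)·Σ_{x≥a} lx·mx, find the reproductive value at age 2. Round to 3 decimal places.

lx·mx for x ≥ 2: 0.3618, 0.09639, 0 → sum = 0.45819
V_2 = 0.45819 / l_2 = 0.45819 / 0.27 = 1.697 → 1.697

1.697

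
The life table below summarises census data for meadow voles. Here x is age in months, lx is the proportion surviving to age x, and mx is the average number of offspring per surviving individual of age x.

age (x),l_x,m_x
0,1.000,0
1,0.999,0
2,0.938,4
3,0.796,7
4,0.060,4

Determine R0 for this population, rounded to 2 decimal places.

9.56

lx·mx by age: 0, 0, 3.752, 5.572, 0.24
R0 = Σ lx·mx = 9.564 → 9.56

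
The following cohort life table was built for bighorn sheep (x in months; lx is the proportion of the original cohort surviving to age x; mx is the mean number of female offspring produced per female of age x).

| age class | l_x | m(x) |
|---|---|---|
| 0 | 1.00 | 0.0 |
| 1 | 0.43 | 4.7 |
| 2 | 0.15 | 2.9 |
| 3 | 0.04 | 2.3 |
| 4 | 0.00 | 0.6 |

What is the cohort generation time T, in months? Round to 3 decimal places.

1.243

lx·mx: 0, 2.021, 0.435, 0.092, 0 → R0 = 2.548
x·lx·mx: 0, 2.021, 0.87, 0.276, 0 → Σ = 3.167
T = 3.167 / 2.548 = 1.242936… → 1.243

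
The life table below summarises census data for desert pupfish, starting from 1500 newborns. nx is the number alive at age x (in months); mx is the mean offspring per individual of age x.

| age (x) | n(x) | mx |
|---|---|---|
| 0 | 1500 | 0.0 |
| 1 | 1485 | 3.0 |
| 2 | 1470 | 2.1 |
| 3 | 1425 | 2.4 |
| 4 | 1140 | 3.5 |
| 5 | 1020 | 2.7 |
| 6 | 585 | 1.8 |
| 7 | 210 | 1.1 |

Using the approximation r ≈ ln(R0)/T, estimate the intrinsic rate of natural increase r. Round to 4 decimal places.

lx = nx/n0 = nx/1500: 1, 0.99, 0.98, 0.95, 0.76, 0.68, 0.39, 0.14
R0 = Σ lx·mx = 0 + 2.97 + 2.058 + 2.28 + 2.66 + 1.836 + 0.702 + 0.154 = 12.66
Σ x·lx·mx = 39.036; T = 39.036/12.66 = 3.08341…
r ≈ ln(R0)/T = ln(12.66)/3.08341… = 0.823259… → 0.8233

0.8233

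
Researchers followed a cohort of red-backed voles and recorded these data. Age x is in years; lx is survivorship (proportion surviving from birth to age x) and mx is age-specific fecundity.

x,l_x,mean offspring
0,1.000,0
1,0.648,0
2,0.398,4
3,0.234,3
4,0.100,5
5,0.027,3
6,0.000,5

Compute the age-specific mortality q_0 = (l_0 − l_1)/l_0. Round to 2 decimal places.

0.35

q_0 = (l_0 − l_1) / l_0 = (1 − 0.648) / 1
     = 0.352 / 1 = 0.352 → 0.35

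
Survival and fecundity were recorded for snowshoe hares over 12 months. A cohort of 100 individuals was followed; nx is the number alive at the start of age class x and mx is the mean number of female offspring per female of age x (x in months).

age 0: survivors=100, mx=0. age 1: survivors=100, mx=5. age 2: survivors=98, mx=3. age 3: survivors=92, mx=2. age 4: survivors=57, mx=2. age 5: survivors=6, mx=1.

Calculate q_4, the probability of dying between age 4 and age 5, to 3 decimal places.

0.895

lx = nx/n0 = nx/100: 1, 1, 0.98, 0.92, 0.57, 0.06
q_4 = (l_4 − l_5) / l_4 = (0.57 − 0.06) / 0.57
     = 0.51 / 0.57 = 0.894737… → 0.895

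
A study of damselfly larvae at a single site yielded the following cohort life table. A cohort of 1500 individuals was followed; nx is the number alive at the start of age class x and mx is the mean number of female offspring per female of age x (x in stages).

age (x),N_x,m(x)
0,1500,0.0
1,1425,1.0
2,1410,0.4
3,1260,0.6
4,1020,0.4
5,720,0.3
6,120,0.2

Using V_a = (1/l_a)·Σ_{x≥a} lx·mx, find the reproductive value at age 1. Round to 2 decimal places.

lx = nx/n0 = nx/1500: 1, 0.95, 0.94, 0.84, 0.68, 0.48, 0.08
lx·mx for x ≥ 1: 0.95, 0.376, 0.504, 0.272, 0.144, 0.016 → sum = 2.262
V_1 = 2.262 / l_1 = 2.262 / 0.95 = 2.381053… → 2.38

2.38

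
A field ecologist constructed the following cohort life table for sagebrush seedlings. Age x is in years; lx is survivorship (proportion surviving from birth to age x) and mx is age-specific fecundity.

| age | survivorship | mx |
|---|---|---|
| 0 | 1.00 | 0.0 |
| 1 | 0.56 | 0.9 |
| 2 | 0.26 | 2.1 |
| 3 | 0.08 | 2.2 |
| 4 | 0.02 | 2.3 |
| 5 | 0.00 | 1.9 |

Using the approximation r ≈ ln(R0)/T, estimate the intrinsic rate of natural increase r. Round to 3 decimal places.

0.133

R0 = Σ lx·mx = 0 + 0.504 + 0.546 + 0.176 + 0.046 + 0 = 1.272
Σ x·lx·mx = 2.308; T = 2.308/1.272 = 1.81447…
r ≈ ln(R0)/T = ln(1.272)/1.81447… = 0.1326… → 0.133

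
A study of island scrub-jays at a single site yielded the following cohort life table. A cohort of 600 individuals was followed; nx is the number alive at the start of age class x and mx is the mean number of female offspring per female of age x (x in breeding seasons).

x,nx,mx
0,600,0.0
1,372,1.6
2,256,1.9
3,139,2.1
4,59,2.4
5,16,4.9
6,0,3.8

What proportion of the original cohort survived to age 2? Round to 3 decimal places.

0.427

l_2 = n_2/n_0 = 256/600 = 0.426667… → 0.427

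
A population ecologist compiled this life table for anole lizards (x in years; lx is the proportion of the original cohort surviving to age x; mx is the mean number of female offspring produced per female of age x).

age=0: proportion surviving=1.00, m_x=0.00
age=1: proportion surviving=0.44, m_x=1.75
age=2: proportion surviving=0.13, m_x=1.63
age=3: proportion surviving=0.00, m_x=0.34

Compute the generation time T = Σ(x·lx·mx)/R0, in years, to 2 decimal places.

1.22

lx·mx: 0, 0.77, 0.2119, 0 → R0 = 0.9819
x·lx·mx: 0, 0.77, 0.4238, 0 → Σ = 1.1938
T = 1.1938 / 0.9819 = 1.215806… → 1.22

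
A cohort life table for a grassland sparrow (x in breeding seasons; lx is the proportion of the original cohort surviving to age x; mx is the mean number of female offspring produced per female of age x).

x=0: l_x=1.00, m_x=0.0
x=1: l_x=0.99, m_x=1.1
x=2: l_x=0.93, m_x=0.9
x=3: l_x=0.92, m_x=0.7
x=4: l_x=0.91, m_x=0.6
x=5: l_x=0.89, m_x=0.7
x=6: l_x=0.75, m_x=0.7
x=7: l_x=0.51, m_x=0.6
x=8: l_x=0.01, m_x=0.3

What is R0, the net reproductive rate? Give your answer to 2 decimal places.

4.57

lx·mx by age: 0, 1.089, 0.837, 0.644, 0.546, 0.623, 0.525, 0.306, 0.003
R0 = Σ lx·mx = 4.573 → 4.57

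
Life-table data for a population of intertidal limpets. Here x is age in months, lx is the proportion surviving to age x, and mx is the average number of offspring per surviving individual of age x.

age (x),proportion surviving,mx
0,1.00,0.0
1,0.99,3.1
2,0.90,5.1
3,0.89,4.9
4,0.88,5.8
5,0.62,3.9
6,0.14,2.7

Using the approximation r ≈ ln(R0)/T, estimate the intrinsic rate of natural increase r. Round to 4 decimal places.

0.9915

R0 = Σ lx·mx = 0 + 3.069 + 4.59 + 4.361 + 5.104 + 2.418 + 0.378 = 19.92
Σ x·lx·mx = 60.106; T = 60.106/19.92 = 3.01737…
r ≈ ln(R0)/T = ln(19.92)/3.01737… = 0.991501… → 0.9915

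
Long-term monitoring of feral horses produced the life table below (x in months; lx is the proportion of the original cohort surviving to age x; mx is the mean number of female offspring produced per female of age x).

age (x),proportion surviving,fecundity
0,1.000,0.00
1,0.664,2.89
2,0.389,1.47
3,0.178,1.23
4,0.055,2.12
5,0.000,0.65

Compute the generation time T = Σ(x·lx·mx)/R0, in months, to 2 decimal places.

1.48

lx·mx: 0, 1.91896, 0.57183, 0.21894, 0.1166, 0 → R0 = 2.82633
x·lx·mx: 0, 1.91896, 1.14366, 0.65682, 0.4664, 0 → Σ = 4.18584
T = 4.18584 / 2.82633 = 1.481016… → 1.48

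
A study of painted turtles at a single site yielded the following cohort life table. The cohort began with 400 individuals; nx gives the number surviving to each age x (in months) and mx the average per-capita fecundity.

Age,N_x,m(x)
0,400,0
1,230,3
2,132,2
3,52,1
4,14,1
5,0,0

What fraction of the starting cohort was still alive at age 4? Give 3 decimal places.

0.035

l_4 = n_4/n_0 = 14/400 = 0.035 → 0.035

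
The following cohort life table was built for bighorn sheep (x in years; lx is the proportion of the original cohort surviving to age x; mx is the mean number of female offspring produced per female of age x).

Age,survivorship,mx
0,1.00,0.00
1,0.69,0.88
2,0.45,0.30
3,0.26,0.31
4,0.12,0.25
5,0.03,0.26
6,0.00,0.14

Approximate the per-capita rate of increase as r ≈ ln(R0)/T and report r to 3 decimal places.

R0 = Σ lx·mx = 0 + 0.6072 + 0.135 + 0.0806 + 0.03 + 0.0078 + 0 = 0.8606
Σ x·lx·mx = 1.278; T = 1.278/0.8606 = 1.48501…
r ≈ ln(R0)/T = ln(0.8606)/1.48501… = -0.10109… → -0.101

-0.101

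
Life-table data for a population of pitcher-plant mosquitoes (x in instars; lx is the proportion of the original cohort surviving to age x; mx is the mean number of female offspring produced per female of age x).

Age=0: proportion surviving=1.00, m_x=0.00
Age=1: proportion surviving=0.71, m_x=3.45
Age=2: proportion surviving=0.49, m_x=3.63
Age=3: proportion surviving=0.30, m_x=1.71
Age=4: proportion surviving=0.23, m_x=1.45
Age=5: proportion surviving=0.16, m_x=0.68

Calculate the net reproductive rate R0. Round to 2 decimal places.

5.18

lx·mx by age: 0, 2.4495, 1.7787, 0.513, 0.3335, 0.1088
R0 = Σ lx·mx = 5.1835 → 5.18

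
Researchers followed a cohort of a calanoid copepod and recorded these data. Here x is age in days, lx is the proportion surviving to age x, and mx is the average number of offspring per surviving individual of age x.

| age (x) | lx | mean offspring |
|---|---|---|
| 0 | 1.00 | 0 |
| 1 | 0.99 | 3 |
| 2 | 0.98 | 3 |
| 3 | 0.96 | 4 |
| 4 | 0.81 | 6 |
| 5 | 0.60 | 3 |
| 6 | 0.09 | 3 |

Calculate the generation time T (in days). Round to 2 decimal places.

3.02

lx·mx: 0, 2.97, 2.94, 3.84, 4.86, 1.8, 0.27 → R0 = 16.68
x·lx·mx: 0, 2.97, 5.88, 11.52, 19.44, 9, 1.62 → Σ = 50.43
T = 50.43 / 16.68 = 3.023381… → 3.02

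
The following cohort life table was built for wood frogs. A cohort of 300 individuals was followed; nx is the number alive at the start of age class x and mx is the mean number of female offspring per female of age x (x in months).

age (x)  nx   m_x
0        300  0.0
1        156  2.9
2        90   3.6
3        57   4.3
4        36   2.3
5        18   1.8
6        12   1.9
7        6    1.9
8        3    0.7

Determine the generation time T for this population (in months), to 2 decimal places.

lx = nx/n0 = nx/300: 1, 0.52, 0.3, 0.19, 0.12, 0.06, 0.04, 0.02, 0.01
lx·mx: 0, 1.508, 1.08, 0.817, 0.276, 0.108, 0.076, 0.038, 0.007 → R0 = 3.91
x·lx·mx: 0, 1.508, 2.16, 2.451, 1.104, 0.54, 0.456, 0.266, 0.056 → Σ = 8.541
T = 8.541 / 3.91 = 2.184399… → 2.18

2.18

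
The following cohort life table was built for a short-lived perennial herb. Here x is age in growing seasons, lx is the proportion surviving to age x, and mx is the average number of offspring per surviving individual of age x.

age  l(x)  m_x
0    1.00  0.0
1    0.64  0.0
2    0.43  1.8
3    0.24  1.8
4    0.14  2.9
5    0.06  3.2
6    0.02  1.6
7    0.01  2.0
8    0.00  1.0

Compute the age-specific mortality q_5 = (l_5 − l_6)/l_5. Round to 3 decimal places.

0.667

q_5 = (l_5 − l_6) / l_5 = (0.06 − 0.02) / 0.06
     = 0.04 / 0.06 = 0.666667… → 0.667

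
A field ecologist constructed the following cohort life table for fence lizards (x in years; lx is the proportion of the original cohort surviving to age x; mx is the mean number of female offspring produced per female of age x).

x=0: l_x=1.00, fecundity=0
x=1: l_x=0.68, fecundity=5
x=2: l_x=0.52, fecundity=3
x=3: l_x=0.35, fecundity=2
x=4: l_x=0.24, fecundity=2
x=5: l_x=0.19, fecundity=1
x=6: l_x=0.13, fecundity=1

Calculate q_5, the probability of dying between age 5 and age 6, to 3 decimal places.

0.316

q_5 = (l_5 − l_6) / l_5 = (0.19 − 0.13) / 0.19
     = 0.06 / 0.19 = 0.315789… → 0.316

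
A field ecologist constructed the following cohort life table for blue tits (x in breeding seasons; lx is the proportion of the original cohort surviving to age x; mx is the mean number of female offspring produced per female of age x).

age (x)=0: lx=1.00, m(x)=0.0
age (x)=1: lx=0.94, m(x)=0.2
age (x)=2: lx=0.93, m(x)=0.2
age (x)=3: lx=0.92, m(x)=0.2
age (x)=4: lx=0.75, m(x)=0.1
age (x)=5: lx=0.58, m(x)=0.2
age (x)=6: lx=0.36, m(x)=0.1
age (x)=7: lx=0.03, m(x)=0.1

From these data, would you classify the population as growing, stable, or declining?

R0 = Σ lx·mx = 0 + 0.188 + 0.186 + 0.184 + 0.075 + 0.116 + 0.036 + 0.003 = 0.788
R0 < 1, so the population is declining.

declining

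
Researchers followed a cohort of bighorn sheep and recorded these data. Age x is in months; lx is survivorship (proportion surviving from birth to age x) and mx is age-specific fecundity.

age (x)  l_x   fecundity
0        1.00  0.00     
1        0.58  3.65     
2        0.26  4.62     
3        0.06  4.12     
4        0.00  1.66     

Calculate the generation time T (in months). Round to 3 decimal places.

lx·mx: 0, 2.117, 1.2012, 0.2472, 0 → R0 = 3.5654
x·lx·mx: 0, 2.117, 2.4024, 0.7416, 0 → Σ = 5.261
T = 5.261 / 3.5654 = 1.475571… → 1.476

1.476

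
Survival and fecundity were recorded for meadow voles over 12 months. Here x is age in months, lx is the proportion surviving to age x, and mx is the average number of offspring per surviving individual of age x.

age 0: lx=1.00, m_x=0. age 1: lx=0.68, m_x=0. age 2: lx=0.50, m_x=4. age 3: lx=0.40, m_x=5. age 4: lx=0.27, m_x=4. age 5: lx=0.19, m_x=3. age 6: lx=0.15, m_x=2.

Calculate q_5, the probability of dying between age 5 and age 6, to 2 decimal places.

q_5 = (l_5 − l_6) / l_5 = (0.19 − 0.15) / 0.19
     = 0.04 / 0.19 = 0.210526… → 0.21

0.21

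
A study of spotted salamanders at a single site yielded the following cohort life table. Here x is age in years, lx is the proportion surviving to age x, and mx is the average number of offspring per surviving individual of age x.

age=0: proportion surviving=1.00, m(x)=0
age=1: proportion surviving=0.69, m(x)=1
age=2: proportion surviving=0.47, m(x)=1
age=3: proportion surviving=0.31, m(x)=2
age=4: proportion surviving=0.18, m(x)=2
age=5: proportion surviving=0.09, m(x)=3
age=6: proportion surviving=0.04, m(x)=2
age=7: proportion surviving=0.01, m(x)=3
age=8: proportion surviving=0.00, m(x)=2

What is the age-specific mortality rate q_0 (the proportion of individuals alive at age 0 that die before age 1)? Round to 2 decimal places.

0.31

q_0 = (l_0 − l_1) / l_0 = (1 − 0.69) / 1
     = 0.31 / 1 = 0.31 → 0.31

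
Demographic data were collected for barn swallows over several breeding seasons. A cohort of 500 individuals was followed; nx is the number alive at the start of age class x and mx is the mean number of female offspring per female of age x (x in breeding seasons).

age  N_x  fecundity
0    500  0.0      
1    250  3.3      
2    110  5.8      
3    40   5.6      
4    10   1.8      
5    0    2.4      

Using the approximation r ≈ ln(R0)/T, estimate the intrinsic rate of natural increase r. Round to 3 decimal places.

0.735

lx = nx/n0 = nx/500: 1, 0.5, 0.22, 0.08, 0.02, 0
R0 = Σ lx·mx = 0 + 1.65 + 1.276 + 0.448 + 0.036 + 0 = 3.41
Σ x·lx·mx = 5.69; T = 5.69/3.41 = 1.66862…
r ≈ ln(R0)/T = ln(3.41)/1.66862… = 0.73517… → 0.735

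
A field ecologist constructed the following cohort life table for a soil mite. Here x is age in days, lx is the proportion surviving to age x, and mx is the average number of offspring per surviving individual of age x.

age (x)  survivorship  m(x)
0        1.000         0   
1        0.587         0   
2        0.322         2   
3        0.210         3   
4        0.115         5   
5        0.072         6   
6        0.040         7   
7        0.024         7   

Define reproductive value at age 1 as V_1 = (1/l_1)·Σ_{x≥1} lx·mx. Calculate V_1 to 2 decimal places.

lx·mx for x ≥ 1: 0, 0.644, 0.63, 0.575, 0.432, 0.28, 0.168 → sum = 2.729
V_1 = 2.729 / l_1 = 2.729 / 0.587 = 4.649063… → 4.65

4.65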